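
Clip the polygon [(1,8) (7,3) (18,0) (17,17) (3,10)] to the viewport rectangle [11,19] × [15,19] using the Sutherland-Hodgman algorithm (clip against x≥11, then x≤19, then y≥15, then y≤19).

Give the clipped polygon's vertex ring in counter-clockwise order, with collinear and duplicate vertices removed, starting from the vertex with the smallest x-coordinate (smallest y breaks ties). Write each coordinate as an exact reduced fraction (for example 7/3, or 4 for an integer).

Clipped polygon: [(13,15) (291/17,15) (17,17)]

1. After x ≥ 11: [(11,21/11) (18,0) (17,17) (11,14)]
2. After x ≤ 19: [(11,21/11) (18,0) (17,17) (11,14)]
3. After y ≥ 15: [(291/17,15) (17,17) (13,15)]
4. After y ≤ 19: [(291/17,15) (17,17) (13,15)]
5. Canonical ring: [(13,15) (291/17,15) (17,17)]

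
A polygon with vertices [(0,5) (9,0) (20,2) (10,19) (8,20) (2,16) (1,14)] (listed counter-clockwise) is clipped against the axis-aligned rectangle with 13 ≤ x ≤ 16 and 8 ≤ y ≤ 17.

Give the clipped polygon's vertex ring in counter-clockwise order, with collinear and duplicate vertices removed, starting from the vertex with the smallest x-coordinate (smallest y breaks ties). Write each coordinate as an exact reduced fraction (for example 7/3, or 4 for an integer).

Clipped polygon: [(13,8) (16,8) (16,44/5) (13,139/10)]

1. After x ≥ 13: [(13,8/11) (20,2) (13,139/10)]
2. After x ≤ 16: [(13,8/11) (16,14/11) (16,44/5) (13,139/10)]
3. After y ≥ 8: [(13,8) (16,8) (16,44/5) (13,139/10)]
4. After y ≤ 17: [(13,8) (16,8) (16,44/5) (13,139/10)]
5. Canonical ring: [(13,8) (16,8) (16,44/5) (13,139/10)]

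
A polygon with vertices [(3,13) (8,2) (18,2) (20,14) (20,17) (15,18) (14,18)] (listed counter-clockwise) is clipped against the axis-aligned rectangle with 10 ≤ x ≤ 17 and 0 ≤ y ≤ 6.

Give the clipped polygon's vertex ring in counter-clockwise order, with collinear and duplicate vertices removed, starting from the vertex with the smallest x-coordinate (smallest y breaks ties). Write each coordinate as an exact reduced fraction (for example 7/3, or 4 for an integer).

Clipped polygon: [(10,2) (17,2) (17,6) (10,6)]

1. After x ≥ 10: [(10,178/11) (10,2) (18,2) (20,14) (20,17) (15,18) (14,18)]
2. After x ≤ 17: [(10,178/11) (10,2) (17,2) (17,88/5) (15,18) (14,18)]
3. After y ≥ 0: [(10,178/11) (10,2) (17,2) (17,88/5) (15,18) (14,18)]
4. After y ≤ 6: [(10,6) (10,2) (17,2) (17,6)]
5. Canonical ring: [(10,2) (17,2) (17,6) (10,6)]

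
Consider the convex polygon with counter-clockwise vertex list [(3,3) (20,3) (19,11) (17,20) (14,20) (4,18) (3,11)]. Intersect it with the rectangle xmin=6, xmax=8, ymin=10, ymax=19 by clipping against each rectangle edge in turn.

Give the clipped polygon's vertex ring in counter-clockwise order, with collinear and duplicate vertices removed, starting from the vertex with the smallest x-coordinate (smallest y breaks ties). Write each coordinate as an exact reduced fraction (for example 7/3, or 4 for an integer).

1. After x ≥ 6: [(6,3) (20,3) (19,11) (17,20) (14,20) (6,92/5)]
2. After x ≤ 8: [(6,3) (8,3) (8,94/5) (6,92/5)]
3. After y ≥ 10: [(6,10) (8,10) (8,94/5) (6,92/5)]
4. After y ≤ 19: [(6,10) (8,10) (8,94/5) (6,92/5)]
5. Canonical ring: [(6,10) (8,10) (8,94/5) (6,92/5)]

Clipped polygon: [(6,10) (8,10) (8,94/5) (6,92/5)]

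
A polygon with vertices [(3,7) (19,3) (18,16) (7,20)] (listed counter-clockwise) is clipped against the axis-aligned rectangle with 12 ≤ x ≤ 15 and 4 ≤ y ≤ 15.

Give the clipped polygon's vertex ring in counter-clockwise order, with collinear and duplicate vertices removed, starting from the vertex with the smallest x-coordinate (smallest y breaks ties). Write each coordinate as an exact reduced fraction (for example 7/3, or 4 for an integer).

Clipped polygon: [(12,19/4) (15,4) (15,15) (12,15)]

1. After x ≥ 12: [(12,19/4) (19,3) (18,16) (12,200/11)]
2. After x ≤ 15: [(12,19/4) (15,4) (15,188/11) (12,200/11)]
3. After y ≥ 4: [(12,19/4) (15,4) (15,188/11) (12,200/11)]
4. After y ≤ 15: [(12,15) (12,19/4) (15,4) (15,15)]
5. Canonical ring: [(12,19/4) (15,4) (15,15) (12,15)]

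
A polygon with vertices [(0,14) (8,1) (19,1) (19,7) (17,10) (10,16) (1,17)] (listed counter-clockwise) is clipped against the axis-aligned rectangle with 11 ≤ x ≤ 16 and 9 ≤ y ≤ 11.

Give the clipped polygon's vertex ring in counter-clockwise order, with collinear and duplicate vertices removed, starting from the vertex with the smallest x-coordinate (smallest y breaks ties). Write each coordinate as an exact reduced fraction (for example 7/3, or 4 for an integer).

Clipped polygon: [(11,9) (16,9) (16,76/7) (95/6,11) (11,11)]

1. After x ≥ 11: [(11,1) (19,1) (19,7) (17,10) (11,106/7)]
2. After x ≤ 16: [(11,1) (16,1) (16,76/7) (11,106/7)]
3. After y ≥ 9: [(11,9) (16,9) (16,76/7) (11,106/7)]
4. After y ≤ 11: [(11,11) (11,9) (16,9) (16,76/7) (95/6,11)]
5. Canonical ring: [(11,9) (16,9) (16,76/7) (95/6,11) (11,11)]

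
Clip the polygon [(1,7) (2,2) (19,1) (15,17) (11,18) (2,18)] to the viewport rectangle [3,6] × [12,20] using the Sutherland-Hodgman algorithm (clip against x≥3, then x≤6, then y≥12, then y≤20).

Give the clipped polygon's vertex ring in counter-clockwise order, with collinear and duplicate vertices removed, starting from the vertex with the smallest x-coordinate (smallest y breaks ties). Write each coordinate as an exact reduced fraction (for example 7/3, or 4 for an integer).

Clipped polygon: [(3,12) (6,12) (6,18) (3,18)]

1. After x ≥ 3: [(3,33/17) (19,1) (15,17) (11,18) (3,18)]
2. After x ≤ 6: [(3,33/17) (6,30/17) (6,18) (3,18)]
3. After y ≥ 12: [(3,12) (6,12) (6,18) (3,18)]
4. After y ≤ 20: [(3,12) (6,12) (6,18) (3,18)]
5. Canonical ring: [(3,12) (6,12) (6,18) (3,18)]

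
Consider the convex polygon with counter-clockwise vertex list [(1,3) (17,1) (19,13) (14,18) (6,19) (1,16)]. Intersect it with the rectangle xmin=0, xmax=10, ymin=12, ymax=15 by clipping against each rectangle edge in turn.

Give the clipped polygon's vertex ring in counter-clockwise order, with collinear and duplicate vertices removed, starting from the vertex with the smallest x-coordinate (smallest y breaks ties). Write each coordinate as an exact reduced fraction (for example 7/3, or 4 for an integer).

1. After x ≥ 0: [(1,3) (17,1) (19,13) (14,18) (6,19) (1,16)]
2. After x ≤ 10: [(1,3) (10,15/8) (10,37/2) (6,19) (1,16)]
3. After y ≥ 12: [(1,12) (10,12) (10,37/2) (6,19) (1,16)]
4. After y ≤ 15: [(1,15) (1,12) (10,12) (10,15)]
5. Canonical ring: [(1,12) (10,12) (10,15) (1,15)]

Clipped polygon: [(1,12) (10,12) (10,15) (1,15)]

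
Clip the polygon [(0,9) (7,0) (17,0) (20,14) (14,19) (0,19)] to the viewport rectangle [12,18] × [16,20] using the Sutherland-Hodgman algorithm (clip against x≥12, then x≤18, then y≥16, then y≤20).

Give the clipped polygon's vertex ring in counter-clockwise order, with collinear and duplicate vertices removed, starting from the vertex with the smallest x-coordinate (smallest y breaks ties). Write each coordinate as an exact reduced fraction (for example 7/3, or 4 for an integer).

1. After x ≥ 12: [(12,0) (17,0) (20,14) (14,19) (12,19)]
2. After x ≤ 18: [(12,0) (17,0) (18,14/3) (18,47/3) (14,19) (12,19)]
3. After y ≥ 16: [(12,16) (88/5,16) (14,19) (12,19)]
4. After y ≤ 20: [(12,16) (88/5,16) (14,19) (12,19)]
5. Canonical ring: [(12,16) (88/5,16) (14,19) (12,19)]

Clipped polygon: [(12,16) (88/5,16) (14,19) (12,19)]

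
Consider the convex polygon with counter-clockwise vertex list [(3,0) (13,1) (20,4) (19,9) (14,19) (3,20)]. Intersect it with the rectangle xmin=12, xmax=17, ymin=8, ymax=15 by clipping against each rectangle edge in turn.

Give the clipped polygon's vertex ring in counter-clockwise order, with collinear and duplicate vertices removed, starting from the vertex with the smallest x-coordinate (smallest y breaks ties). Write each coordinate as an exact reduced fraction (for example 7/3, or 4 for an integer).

Clipped polygon: [(12,8) (17,8) (17,13) (16,15) (12,15)]

1. After x ≥ 12: [(12,9/10) (13,1) (20,4) (19,9) (14,19) (12,211/11)]
2. After x ≤ 17: [(12,9/10) (13,1) (17,19/7) (17,13) (14,19) (12,211/11)]
3. After y ≥ 8: [(12,8) (17,8) (17,13) (14,19) (12,211/11)]
4. After y ≤ 15: [(12,15) (12,8) (17,8) (17,13) (16,15)]
5. Canonical ring: [(12,8) (17,8) (17,13) (16,15) (12,15)]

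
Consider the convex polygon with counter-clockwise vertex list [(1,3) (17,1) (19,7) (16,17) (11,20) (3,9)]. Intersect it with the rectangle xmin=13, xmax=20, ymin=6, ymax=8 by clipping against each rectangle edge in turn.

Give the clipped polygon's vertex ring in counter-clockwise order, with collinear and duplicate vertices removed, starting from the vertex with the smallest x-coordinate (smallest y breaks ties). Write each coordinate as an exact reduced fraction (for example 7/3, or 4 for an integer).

1. After x ≥ 13: [(13,3/2) (17,1) (19,7) (16,17) (13,94/5)]
2. After x ≤ 20: [(13,3/2) (17,1) (19,7) (16,17) (13,94/5)]
3. After y ≥ 6: [(13,6) (56/3,6) (19,7) (16,17) (13,94/5)]
4. After y ≤ 8: [(13,8) (13,6) (56/3,6) (19,7) (187/10,8)]
5. Canonical ring: [(13,6) (56/3,6) (19,7) (187/10,8) (13,8)]

Clipped polygon: [(13,6) (56/3,6) (19,7) (187/10,8) (13,8)]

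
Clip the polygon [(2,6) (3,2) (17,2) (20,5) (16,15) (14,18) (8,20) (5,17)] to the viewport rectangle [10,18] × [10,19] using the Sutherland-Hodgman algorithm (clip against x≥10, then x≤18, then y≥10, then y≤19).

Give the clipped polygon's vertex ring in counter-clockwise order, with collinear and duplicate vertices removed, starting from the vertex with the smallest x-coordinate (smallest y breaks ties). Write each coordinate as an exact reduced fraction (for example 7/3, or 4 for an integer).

1. After x ≥ 10: [(10,2) (17,2) (20,5) (16,15) (14,18) (10,58/3)]
2. After x ≤ 18: [(10,2) (17,2) (18,3) (18,10) (16,15) (14,18) (10,58/3)]
3. After y ≥ 10: [(10,10) (18,10) (18,10) (16,15) (14,18) (10,58/3)]
4. After y ≤ 19: [(10,19) (10,10) (18,10) (18,10) (16,15) (14,18) (11,19)]
5. Canonical ring: [(10,10) (18,10) (16,15) (14,18) (11,19) (10,19)]

Clipped polygon: [(10,10) (18,10) (16,15) (14,18) (11,19) (10,19)]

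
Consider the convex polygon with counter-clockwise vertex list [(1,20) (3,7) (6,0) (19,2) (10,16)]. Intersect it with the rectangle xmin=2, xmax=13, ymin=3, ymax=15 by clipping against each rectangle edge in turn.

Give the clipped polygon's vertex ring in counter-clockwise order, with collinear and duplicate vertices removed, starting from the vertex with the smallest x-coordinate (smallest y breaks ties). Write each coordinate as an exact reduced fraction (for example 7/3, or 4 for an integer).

Clipped polygon: [(2,27/2) (3,7) (33/7,3) (13,3) (13,34/3) (149/14,15) (2,15)]

1. After x ≥ 2: [(2,176/9) (2,27/2) (3,7) (6,0) (19,2) (10,16)]
2. After x ≤ 13: [(2,176/9) (2,27/2) (3,7) (6,0) (13,14/13) (13,34/3) (10,16)]
3. After y ≥ 3: [(2,176/9) (2,27/2) (3,7) (33/7,3) (13,3) (13,34/3) (10,16)]
4. After y ≤ 15: [(2,15) (2,27/2) (3,7) (33/7,3) (13,3) (13,34/3) (149/14,15)]
5. Canonical ring: [(2,27/2) (3,7) (33/7,3) (13,3) (13,34/3) (149/14,15) (2,15)]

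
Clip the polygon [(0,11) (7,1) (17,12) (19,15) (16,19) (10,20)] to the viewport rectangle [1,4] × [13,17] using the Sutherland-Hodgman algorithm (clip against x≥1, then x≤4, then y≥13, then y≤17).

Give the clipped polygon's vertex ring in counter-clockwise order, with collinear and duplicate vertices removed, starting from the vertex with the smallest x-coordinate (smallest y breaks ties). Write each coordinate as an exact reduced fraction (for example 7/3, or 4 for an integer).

1. After x ≥ 1: [(1,119/10) (1,67/7) (7,1) (17,12) (19,15) (16,19) (10,20)]
2. After x ≤ 4: [(4,73/5) (1,119/10) (1,67/7) (4,37/7)]
3. After y ≥ 13: [(4,13) (4,73/5) (20/9,13)]
4. After y ≤ 17: [(4,13) (4,73/5) (20/9,13)]
5. Canonical ring: [(20/9,13) (4,13) (4,73/5)]

Clipped polygon: [(20/9,13) (4,13) (4,73/5)]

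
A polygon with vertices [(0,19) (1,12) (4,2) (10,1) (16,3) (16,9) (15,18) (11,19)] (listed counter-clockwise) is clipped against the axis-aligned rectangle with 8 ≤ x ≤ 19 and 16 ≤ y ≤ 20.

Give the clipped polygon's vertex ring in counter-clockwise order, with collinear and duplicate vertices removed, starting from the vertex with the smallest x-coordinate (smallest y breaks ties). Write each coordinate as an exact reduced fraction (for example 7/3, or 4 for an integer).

Clipped polygon: [(8,16) (137/9,16) (15,18) (11,19) (8,19)]

1. After x ≥ 8: [(8,19) (8,4/3) (10,1) (16,3) (16,9) (15,18) (11,19)]
2. After x ≤ 19: [(8,19) (8,4/3) (10,1) (16,3) (16,9) (15,18) (11,19)]
3. After y ≥ 16: [(8,19) (8,16) (137/9,16) (15,18) (11,19)]
4. After y ≤ 20: [(8,19) (8,16) (137/9,16) (15,18) (11,19)]
5. Canonical ring: [(8,16) (137/9,16) (15,18) (11,19) (8,19)]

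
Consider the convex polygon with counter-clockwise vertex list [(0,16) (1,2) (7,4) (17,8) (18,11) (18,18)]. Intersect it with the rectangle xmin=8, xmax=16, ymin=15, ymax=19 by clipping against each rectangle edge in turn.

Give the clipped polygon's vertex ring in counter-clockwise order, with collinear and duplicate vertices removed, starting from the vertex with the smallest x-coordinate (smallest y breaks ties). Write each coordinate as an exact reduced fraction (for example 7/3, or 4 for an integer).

1. After x ≥ 8: [(8,152/9) (8,22/5) (17,8) (18,11) (18,18)]
2. After x ≤ 16: [(16,160/9) (8,152/9) (8,22/5) (16,38/5)]
3. After y ≥ 15: [(16,15) (16,160/9) (8,152/9) (8,15)]
4. After y ≤ 19: [(16,15) (16,160/9) (8,152/9) (8,15)]
5. Canonical ring: [(8,15) (16,15) (16,160/9) (8,152/9)]

Clipped polygon: [(8,15) (16,15) (16,160/9) (8,152/9)]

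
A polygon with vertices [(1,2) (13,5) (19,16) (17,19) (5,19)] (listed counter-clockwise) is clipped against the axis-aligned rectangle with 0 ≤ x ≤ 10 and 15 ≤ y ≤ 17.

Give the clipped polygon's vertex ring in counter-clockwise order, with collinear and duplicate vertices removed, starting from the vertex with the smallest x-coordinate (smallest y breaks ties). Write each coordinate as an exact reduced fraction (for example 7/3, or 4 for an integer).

1. After x ≥ 0: [(1,2) (13,5) (19,16) (17,19) (5,19)]
2. After x ≤ 10: [(1,2) (10,17/4) (10,19) (5,19)]
3. After y ≥ 15: [(69/17,15) (10,15) (10,19) (5,19)]
4. After y ≤ 17: [(77/17,17) (69/17,15) (10,15) (10,17)]
5. Canonical ring: [(69/17,15) (10,15) (10,17) (77/17,17)]

Clipped polygon: [(69/17,15) (10,15) (10,17) (77/17,17)]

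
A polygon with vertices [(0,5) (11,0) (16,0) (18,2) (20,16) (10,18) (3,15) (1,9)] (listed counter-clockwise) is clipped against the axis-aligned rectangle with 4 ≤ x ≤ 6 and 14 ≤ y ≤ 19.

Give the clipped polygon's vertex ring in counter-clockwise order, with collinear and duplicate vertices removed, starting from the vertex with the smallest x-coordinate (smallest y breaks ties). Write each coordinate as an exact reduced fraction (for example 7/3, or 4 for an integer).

1. After x ≥ 4: [(4,35/11) (11,0) (16,0) (18,2) (20,16) (10,18) (4,108/7)]
2. After x ≤ 6: [(4,35/11) (6,25/11) (6,114/7) (4,108/7)]
3. After y ≥ 14: [(4,14) (6,14) (6,114/7) (4,108/7)]
4. After y ≤ 19: [(4,14) (6,14) (6,114/7) (4,108/7)]
5. Canonical ring: [(4,14) (6,14) (6,114/7) (4,108/7)]

Clipped polygon: [(4,14) (6,14) (6,114/7) (4,108/7)]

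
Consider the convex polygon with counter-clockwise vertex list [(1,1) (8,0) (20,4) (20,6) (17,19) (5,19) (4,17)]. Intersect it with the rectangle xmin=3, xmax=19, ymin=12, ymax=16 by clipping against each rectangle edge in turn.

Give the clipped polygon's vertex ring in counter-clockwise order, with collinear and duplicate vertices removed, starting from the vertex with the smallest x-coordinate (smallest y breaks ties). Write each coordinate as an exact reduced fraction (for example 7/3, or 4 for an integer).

1. After x ≥ 3: [(3,35/3) (3,5/7) (8,0) (20,4) (20,6) (17,19) (5,19) (4,17)]
2. After x ≤ 19: [(3,35/3) (3,5/7) (8,0) (19,11/3) (19,31/3) (17,19) (5,19) (4,17)]
3. After y ≥ 12: [(49/16,12) (242/13,12) (17,19) (5,19) (4,17)]
4. After y ≤ 16: [(61/16,16) (49/16,12) (242/13,12) (230/13,16)]
5. Canonical ring: [(49/16,12) (242/13,12) (230/13,16) (61/16,16)]

Clipped polygon: [(49/16,12) (242/13,12) (230/13,16) (61/16,16)]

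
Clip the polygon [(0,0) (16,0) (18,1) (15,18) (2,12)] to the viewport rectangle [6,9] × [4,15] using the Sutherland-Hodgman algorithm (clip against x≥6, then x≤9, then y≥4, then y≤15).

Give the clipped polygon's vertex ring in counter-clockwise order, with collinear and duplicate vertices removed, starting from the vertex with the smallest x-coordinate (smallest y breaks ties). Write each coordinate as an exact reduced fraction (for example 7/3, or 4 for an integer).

1. After x ≥ 6: [(6,0) (16,0) (18,1) (15,18) (6,180/13)]
2. After x ≤ 9: [(6,0) (9,0) (9,198/13) (6,180/13)]
3. After y ≥ 4: [(6,4) (9,4) (9,198/13) (6,180/13)]
4. After y ≤ 15: [(6,4) (9,4) (9,15) (17/2,15) (6,180/13)]
5. Canonical ring: [(6,4) (9,4) (9,15) (17/2,15) (6,180/13)]

Clipped polygon: [(6,4) (9,4) (9,15) (17/2,15) (6,180/13)]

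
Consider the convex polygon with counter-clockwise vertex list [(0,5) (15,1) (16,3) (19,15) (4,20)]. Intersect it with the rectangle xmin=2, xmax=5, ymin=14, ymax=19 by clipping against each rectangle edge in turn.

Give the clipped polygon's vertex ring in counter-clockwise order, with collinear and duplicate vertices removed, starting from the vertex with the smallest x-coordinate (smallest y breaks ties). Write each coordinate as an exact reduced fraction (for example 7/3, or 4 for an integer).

1. After x ≥ 2: [(2,25/2) (2,67/15) (15,1) (16,3) (19,15) (4,20)]
2. After x ≤ 5: [(2,25/2) (2,67/15) (5,11/3) (5,59/3) (4,20)]
3. After y ≥ 14: [(12/5,14) (5,14) (5,59/3) (4,20)]
4. After y ≤ 19: [(56/15,19) (12/5,14) (5,14) (5,19)]
5. Canonical ring: [(12/5,14) (5,14) (5,19) (56/15,19)]

Clipped polygon: [(12/5,14) (5,14) (5,19) (56/15,19)]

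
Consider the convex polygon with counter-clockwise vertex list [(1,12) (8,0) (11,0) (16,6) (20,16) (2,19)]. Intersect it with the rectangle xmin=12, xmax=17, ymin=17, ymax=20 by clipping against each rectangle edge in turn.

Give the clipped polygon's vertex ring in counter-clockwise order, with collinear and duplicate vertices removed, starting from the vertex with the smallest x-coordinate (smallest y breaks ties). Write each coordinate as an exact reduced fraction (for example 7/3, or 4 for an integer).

1. After x ≥ 12: [(12,6/5) (16,6) (20,16) (12,52/3)]
2. After x ≤ 17: [(12,6/5) (16,6) (17,17/2) (17,33/2) (12,52/3)]
3. After y ≥ 17: [(12,17) (14,17) (12,52/3)]
4. After y ≤ 20: [(12,17) (14,17) (12,52/3)]
5. Canonical ring: [(12,17) (14,17) (12,52/3)]

Clipped polygon: [(12,17) (14,17) (12,52/3)]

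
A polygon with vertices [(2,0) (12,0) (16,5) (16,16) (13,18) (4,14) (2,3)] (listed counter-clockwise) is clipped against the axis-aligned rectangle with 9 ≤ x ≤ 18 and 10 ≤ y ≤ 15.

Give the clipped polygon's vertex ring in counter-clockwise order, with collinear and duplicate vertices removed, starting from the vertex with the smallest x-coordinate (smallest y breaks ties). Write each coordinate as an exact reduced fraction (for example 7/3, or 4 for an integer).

Clipped polygon: [(9,10) (16,10) (16,15) (9,15)]

1. After x ≥ 9: [(9,0) (12,0) (16,5) (16,16) (13,18) (9,146/9)]
2. After x ≤ 18: [(9,0) (12,0) (16,5) (16,16) (13,18) (9,146/9)]
3. After y ≥ 10: [(9,10) (16,10) (16,16) (13,18) (9,146/9)]
4. After y ≤ 15: [(9,15) (9,10) (16,10) (16,15)]
5. Canonical ring: [(9,10) (16,10) (16,15) (9,15)]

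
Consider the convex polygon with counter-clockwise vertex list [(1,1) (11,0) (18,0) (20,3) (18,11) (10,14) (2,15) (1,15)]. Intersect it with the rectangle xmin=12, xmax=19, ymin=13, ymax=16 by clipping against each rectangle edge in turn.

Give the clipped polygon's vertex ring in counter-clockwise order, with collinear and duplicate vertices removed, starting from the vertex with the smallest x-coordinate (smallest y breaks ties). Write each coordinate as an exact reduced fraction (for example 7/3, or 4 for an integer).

Clipped polygon: [(12,13) (38/3,13) (12,53/4)]

1. After x ≥ 12: [(12,0) (18,0) (20,3) (18,11) (12,53/4)]
2. After x ≤ 19: [(12,0) (18,0) (19,3/2) (19,7) (18,11) (12,53/4)]
3. After y ≥ 13: [(12,13) (38/3,13) (12,53/4)]
4. After y ≤ 16: [(12,13) (38/3,13) (12,53/4)]
5. Canonical ring: [(12,13) (38/3,13) (12,53/4)]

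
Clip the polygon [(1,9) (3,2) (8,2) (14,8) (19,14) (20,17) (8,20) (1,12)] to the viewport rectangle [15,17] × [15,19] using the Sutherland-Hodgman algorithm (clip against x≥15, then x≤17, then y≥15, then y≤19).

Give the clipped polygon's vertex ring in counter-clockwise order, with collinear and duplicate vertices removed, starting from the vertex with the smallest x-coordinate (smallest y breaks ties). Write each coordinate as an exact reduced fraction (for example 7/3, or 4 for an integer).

Clipped polygon: [(15,15) (17,15) (17,71/4) (15,73/4)]

1. After x ≥ 15: [(15,46/5) (19,14) (20,17) (15,73/4)]
2. After x ≤ 17: [(15,46/5) (17,58/5) (17,71/4) (15,73/4)]
3. After y ≥ 15: [(15,15) (17,15) (17,71/4) (15,73/4)]
4. After y ≤ 19: [(15,15) (17,15) (17,71/4) (15,73/4)]
5. Canonical ring: [(15,15) (17,15) (17,71/4) (15,73/4)]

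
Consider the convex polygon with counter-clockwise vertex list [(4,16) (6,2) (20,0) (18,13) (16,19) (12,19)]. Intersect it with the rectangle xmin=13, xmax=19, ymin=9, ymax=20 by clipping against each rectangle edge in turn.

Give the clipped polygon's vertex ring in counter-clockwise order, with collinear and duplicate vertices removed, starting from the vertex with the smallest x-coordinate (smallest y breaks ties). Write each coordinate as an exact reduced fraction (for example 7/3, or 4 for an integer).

Clipped polygon: [(13,9) (242/13,9) (18,13) (16,19) (13,19)]

1. After x ≥ 13: [(13,1) (20,0) (18,13) (16,19) (13,19)]
2. After x ≤ 19: [(13,1) (19,1/7) (19,13/2) (18,13) (16,19) (13,19)]
3. After y ≥ 9: [(13,9) (242/13,9) (18,13) (16,19) (13,19)]
4. After y ≤ 20: [(13,9) (242/13,9) (18,13) (16,19) (13,19)]
5. Canonical ring: [(13,9) (242/13,9) (18,13) (16,19) (13,19)]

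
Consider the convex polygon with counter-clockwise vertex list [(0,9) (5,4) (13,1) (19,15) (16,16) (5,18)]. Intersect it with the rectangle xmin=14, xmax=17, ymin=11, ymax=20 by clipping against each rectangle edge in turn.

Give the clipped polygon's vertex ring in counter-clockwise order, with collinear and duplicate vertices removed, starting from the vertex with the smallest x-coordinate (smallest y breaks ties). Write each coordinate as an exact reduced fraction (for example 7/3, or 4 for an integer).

1. After x ≥ 14: [(14,10/3) (19,15) (16,16) (14,180/11)]
2. After x ≤ 17: [(14,10/3) (17,31/3) (17,47/3) (16,16) (14,180/11)]
3. After y ≥ 11: [(14,11) (17,11) (17,47/3) (16,16) (14,180/11)]
4. After y ≤ 20: [(14,11) (17,11) (17,47/3) (16,16) (14,180/11)]
5. Canonical ring: [(14,11) (17,11) (17,47/3) (16,16) (14,180/11)]

Clipped polygon: [(14,11) (17,11) (17,47/3) (16,16) (14,180/11)]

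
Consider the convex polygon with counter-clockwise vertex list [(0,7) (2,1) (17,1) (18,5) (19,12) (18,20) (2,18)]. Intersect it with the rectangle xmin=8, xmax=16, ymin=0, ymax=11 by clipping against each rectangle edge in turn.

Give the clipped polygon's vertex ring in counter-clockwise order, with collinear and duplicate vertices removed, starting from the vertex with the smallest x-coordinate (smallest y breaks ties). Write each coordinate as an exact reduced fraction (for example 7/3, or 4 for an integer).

Clipped polygon: [(8,1) (16,1) (16,11) (8,11)]

1. After x ≥ 8: [(8,1) (17,1) (18,5) (19,12) (18,20) (8,75/4)]
2. After x ≤ 16: [(8,1) (16,1) (16,79/4) (8,75/4)]
3. After y ≥ 0: [(8,1) (16,1) (16,79/4) (8,75/4)]
4. After y ≤ 11: [(8,11) (8,1) (16,1) (16,11)]
5. Canonical ring: [(8,1) (16,1) (16,11) (8,11)]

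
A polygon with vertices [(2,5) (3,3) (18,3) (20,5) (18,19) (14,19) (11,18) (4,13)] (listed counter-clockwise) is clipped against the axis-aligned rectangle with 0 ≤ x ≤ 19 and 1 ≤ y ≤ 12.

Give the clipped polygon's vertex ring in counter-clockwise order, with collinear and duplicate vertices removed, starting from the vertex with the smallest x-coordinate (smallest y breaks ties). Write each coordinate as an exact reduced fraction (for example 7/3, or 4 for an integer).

1. After x ≥ 0: [(2,5) (3,3) (18,3) (20,5) (18,19) (14,19) (11,18) (4,13)]
2. After x ≤ 19: [(2,5) (3,3) (18,3) (19,4) (19,12) (18,19) (14,19) (11,18) (4,13)]
3. After y ≥ 1: [(2,5) (3,3) (18,3) (19,4) (19,12) (18,19) (14,19) (11,18) (4,13)]
4. After y ≤ 12: [(15/4,12) (2,5) (3,3) (18,3) (19,4) (19,12) (19,12)]
5. Canonical ring: [(2,5) (3,3) (18,3) (19,4) (19,12) (15/4,12)]

Clipped polygon: [(2,5) (3,3) (18,3) (19,4) (19,12) (15/4,12)]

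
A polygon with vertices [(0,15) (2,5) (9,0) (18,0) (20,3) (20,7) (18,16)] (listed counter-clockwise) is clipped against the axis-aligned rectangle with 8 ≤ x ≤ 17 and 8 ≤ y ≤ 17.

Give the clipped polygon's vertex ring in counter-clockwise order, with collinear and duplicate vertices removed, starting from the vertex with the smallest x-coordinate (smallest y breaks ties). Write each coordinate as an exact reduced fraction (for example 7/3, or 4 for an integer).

Clipped polygon: [(8,8) (17,8) (17,287/18) (8,139/9)]

1. After x ≥ 8: [(8,139/9) (8,5/7) (9,0) (18,0) (20,3) (20,7) (18,16)]
2. After x ≤ 17: [(17,287/18) (8,139/9) (8,5/7) (9,0) (17,0)]
3. After y ≥ 8: [(17,8) (17,287/18) (8,139/9) (8,8)]
4. After y ≤ 17: [(17,8) (17,287/18) (8,139/9) (8,8)]
5. Canonical ring: [(8,8) (17,8) (17,287/18) (8,139/9)]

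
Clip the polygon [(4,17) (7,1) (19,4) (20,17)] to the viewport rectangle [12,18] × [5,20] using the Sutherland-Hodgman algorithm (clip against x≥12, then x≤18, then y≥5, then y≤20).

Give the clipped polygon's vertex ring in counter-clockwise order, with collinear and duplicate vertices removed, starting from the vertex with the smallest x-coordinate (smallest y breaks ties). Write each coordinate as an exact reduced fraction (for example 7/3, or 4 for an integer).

Clipped polygon: [(12,5) (18,5) (18,17) (12,17)]

1. After x ≥ 12: [(12,17) (12,9/4) (19,4) (20,17)]
2. After x ≤ 18: [(18,17) (12,17) (12,9/4) (18,15/4)]
3. After y ≥ 5: [(18,5) (18,17) (12,17) (12,5)]
4. After y ≤ 20: [(18,5) (18,17) (12,17) (12,5)]
5. Canonical ring: [(12,5) (18,5) (18,17) (12,17)]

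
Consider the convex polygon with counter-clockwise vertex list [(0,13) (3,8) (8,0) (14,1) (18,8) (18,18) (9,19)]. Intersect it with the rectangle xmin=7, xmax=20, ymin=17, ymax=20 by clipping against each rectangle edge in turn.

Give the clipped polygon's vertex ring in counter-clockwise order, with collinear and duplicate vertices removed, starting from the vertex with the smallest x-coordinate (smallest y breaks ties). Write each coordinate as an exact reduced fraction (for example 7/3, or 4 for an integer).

Clipped polygon: [(7,17) (18,17) (18,18) (9,19) (7,53/3)]

1. After x ≥ 7: [(7,53/3) (7,8/5) (8,0) (14,1) (18,8) (18,18) (9,19)]
2. After x ≤ 20: [(7,53/3) (7,8/5) (8,0) (14,1) (18,8) (18,18) (9,19)]
3. After y ≥ 17: [(7,53/3) (7,17) (18,17) (18,18) (9,19)]
4. After y ≤ 20: [(7,53/3) (7,17) (18,17) (18,18) (9,19)]
5. Canonical ring: [(7,17) (18,17) (18,18) (9,19) (7,53/3)]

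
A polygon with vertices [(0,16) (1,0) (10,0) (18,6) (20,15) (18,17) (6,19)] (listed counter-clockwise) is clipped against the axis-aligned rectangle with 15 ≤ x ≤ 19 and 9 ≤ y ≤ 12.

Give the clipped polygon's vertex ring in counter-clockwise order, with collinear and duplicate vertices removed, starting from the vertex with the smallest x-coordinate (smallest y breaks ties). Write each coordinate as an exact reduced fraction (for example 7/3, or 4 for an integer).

Clipped polygon: [(15,9) (56/3,9) (19,21/2) (19,12) (15,12)]

1. After x ≥ 15: [(15,15/4) (18,6) (20,15) (18,17) (15,35/2)]
2. After x ≤ 19: [(15,15/4) (18,6) (19,21/2) (19,16) (18,17) (15,35/2)]
3. After y ≥ 9: [(15,9) (56/3,9) (19,21/2) (19,16) (18,17) (15,35/2)]
4. After y ≤ 12: [(15,12) (15,9) (56/3,9) (19,21/2) (19,12)]
5. Canonical ring: [(15,9) (56/3,9) (19,21/2) (19,12) (15,12)]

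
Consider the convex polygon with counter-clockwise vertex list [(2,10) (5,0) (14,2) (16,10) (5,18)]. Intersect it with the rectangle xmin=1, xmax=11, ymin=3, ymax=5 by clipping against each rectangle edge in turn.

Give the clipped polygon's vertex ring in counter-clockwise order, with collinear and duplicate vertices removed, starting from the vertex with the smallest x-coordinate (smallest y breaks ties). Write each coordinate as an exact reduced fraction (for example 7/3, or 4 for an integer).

1. After x ≥ 1: [(2,10) (5,0) (14,2) (16,10) (5,18)]
2. After x ≤ 11: [(2,10) (5,0) (11,4/3) (11,150/11) (5,18)]
3. After y ≥ 3: [(2,10) (41/10,3) (11,3) (11,150/11) (5,18)]
4. After y ≤ 5: [(7/2,5) (41/10,3) (11,3) (11,5)]
5. Canonical ring: [(7/2,5) (41/10,3) (11,3) (11,5)]

Clipped polygon: [(7/2,5) (41/10,3) (11,3) (11,5)]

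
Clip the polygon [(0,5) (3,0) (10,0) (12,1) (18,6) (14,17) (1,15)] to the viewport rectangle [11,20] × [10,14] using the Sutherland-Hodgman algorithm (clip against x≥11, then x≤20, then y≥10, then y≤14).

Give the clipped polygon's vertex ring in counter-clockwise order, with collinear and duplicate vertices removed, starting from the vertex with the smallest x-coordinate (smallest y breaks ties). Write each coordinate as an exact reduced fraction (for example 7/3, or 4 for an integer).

1. After x ≥ 11: [(11,1/2) (12,1) (18,6) (14,17) (11,215/13)]
2. After x ≤ 20: [(11,1/2) (12,1) (18,6) (14,17) (11,215/13)]
3. After y ≥ 10: [(11,10) (182/11,10) (14,17) (11,215/13)]
4. After y ≤ 14: [(11,14) (11,10) (182/11,10) (166/11,14)]
5. Canonical ring: [(11,10) (182/11,10) (166/11,14) (11,14)]

Clipped polygon: [(11,10) (182/11,10) (166/11,14) (11,14)]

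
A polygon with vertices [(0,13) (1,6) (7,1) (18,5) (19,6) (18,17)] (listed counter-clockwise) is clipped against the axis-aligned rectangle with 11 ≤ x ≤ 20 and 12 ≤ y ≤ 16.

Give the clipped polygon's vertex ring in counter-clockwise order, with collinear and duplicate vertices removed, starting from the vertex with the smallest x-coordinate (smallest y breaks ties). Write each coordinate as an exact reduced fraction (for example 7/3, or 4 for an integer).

1. After x ≥ 11: [(11,139/9) (11,27/11) (18,5) (19,6) (18,17)]
2. After x ≤ 20: [(11,139/9) (11,27/11) (18,5) (19,6) (18,17)]
3. After y ≥ 12: [(11,139/9) (11,12) (203/11,12) (18,17)]
4. After y ≤ 16: [(27/2,16) (11,139/9) (11,12) (203/11,12) (199/11,16)]
5. Canonical ring: [(11,12) (203/11,12) (199/11,16) (27/2,16) (11,139/9)]

Clipped polygon: [(11,12) (203/11,12) (199/11,16) (27/2,16) (11,139/9)]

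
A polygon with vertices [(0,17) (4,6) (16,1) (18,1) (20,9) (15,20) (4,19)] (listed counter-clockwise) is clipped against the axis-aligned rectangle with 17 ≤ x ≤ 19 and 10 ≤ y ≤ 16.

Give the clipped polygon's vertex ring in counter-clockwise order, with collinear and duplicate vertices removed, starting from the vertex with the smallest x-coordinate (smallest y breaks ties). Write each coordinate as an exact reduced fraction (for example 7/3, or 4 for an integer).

1. After x ≥ 17: [(17,1) (18,1) (20,9) (17,78/5)]
2. After x ≤ 19: [(17,1) (18,1) (19,5) (19,56/5) (17,78/5)]
3. After y ≥ 10: [(17,10) (19,10) (19,56/5) (17,78/5)]
4. After y ≤ 16: [(17,10) (19,10) (19,56/5) (17,78/5)]
5. Canonical ring: [(17,10) (19,10) (19,56/5) (17,78/5)]

Clipped polygon: [(17,10) (19,10) (19,56/5) (17,78/5)]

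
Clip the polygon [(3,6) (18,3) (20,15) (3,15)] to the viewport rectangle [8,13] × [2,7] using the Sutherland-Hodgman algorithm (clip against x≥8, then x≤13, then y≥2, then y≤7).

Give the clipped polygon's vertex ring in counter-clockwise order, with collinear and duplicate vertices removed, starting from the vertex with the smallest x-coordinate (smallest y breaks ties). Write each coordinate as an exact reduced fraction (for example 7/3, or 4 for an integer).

1. After x ≥ 8: [(8,5) (18,3) (20,15) (8,15)]
2. After x ≤ 13: [(8,5) (13,4) (13,15) (8,15)]
3. After y ≥ 2: [(8,5) (13,4) (13,15) (8,15)]
4. After y ≤ 7: [(8,7) (8,5) (13,4) (13,7)]
5. Canonical ring: [(8,5) (13,4) (13,7) (8,7)]

Clipped polygon: [(8,5) (13,4) (13,7) (8,7)]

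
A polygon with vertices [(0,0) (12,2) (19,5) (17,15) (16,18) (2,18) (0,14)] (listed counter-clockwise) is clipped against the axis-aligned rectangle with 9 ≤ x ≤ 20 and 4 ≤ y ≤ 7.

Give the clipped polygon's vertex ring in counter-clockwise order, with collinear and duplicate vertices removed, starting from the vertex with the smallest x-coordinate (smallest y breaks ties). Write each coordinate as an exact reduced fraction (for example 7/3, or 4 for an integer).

1. After x ≥ 9: [(9,3/2) (12,2) (19,5) (17,15) (16,18) (9,18)]
2. After x ≤ 20: [(9,3/2) (12,2) (19,5) (17,15) (16,18) (9,18)]
3. After y ≥ 4: [(9,4) (50/3,4) (19,5) (17,15) (16,18) (9,18)]
4. After y ≤ 7: [(9,7) (9,4) (50/3,4) (19,5) (93/5,7)]
5. Canonical ring: [(9,4) (50/3,4) (19,5) (93/5,7) (9,7)]

Clipped polygon: [(9,4) (50/3,4) (19,5) (93/5,7) (9,7)]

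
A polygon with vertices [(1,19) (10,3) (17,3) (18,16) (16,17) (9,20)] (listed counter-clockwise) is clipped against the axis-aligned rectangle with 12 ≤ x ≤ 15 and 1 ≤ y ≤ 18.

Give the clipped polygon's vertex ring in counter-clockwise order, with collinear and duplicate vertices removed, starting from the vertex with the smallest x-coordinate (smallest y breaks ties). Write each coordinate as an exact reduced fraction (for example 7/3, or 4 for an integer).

1. After x ≥ 12: [(12,3) (17,3) (18,16) (16,17) (12,131/7)]
2. After x ≤ 15: [(12,3) (15,3) (15,122/7) (12,131/7)]
3. After y ≥ 1: [(12,3) (15,3) (15,122/7) (12,131/7)]
4. After y ≤ 18: [(12,18) (12,3) (15,3) (15,122/7) (41/3,18)]
5. Canonical ring: [(12,3) (15,3) (15,122/7) (41/3,18) (12,18)]

Clipped polygon: [(12,3) (15,3) (15,122/7) (41/3,18) (12,18)]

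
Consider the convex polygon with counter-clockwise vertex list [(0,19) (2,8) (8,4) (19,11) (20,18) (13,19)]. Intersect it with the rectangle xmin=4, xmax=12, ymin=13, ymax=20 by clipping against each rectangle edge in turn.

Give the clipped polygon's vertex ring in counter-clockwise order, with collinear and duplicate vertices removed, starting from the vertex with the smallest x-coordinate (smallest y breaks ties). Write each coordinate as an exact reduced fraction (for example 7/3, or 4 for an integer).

Clipped polygon: [(4,13) (12,13) (12,19) (4,19)]

1. After x ≥ 4: [(4,19) (4,20/3) (8,4) (19,11) (20,18) (13,19)]
2. After x ≤ 12: [(12,19) (4,19) (4,20/3) (8,4) (12,72/11)]
3. After y ≥ 13: [(12,13) (12,19) (4,19) (4,13)]
4. After y ≤ 20: [(12,13) (12,19) (4,19) (4,13)]
5. Canonical ring: [(4,13) (12,13) (12,19) (4,19)]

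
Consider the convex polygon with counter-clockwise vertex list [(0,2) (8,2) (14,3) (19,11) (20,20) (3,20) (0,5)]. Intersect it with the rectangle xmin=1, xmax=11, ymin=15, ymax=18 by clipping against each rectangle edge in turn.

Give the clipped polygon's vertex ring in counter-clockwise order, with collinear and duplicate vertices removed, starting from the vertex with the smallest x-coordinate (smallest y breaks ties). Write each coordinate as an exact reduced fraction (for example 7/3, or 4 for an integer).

1. After x ≥ 1: [(1,2) (8,2) (14,3) (19,11) (20,20) (3,20) (1,10)]
2. After x ≤ 11: [(1,2) (8,2) (11,5/2) (11,20) (3,20) (1,10)]
3. After y ≥ 15: [(11,15) (11,20) (3,20) (2,15)]
4. After y ≤ 18: [(11,15) (11,18) (13/5,18) (2,15)]
5. Canonical ring: [(2,15) (11,15) (11,18) (13/5,18)]

Clipped polygon: [(2,15) (11,15) (11,18) (13/5,18)]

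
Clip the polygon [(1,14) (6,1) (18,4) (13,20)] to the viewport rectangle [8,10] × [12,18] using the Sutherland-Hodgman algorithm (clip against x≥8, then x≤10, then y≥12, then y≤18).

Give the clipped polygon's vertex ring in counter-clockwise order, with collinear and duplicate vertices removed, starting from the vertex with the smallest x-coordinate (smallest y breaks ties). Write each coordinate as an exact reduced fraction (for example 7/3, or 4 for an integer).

1. After x ≥ 8: [(8,35/2) (8,3/2) (18,4) (13,20)]
2. After x ≤ 10: [(10,37/2) (8,35/2) (8,3/2) (10,2)]
3. After y ≥ 12: [(10,12) (10,37/2) (8,35/2) (8,12)]
4. After y ≤ 18: [(10,12) (10,18) (9,18) (8,35/2) (8,12)]
5. Canonical ring: [(8,12) (10,12) (10,18) (9,18) (8,35/2)]

Clipped polygon: [(8,12) (10,12) (10,18) (9,18) (8,35/2)]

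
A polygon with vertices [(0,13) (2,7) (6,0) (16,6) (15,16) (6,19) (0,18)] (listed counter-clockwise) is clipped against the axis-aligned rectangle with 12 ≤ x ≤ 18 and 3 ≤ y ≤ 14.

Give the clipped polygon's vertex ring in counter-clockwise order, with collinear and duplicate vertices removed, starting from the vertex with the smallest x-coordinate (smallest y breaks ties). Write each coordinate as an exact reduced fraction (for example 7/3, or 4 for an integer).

1. After x ≥ 12: [(12,18/5) (16,6) (15,16) (12,17)]
2. After x ≤ 18: [(12,18/5) (16,6) (15,16) (12,17)]
3. After y ≥ 3: [(12,18/5) (16,6) (15,16) (12,17)]
4. After y ≤ 14: [(12,14) (12,18/5) (16,6) (76/5,14)]
5. Canonical ring: [(12,18/5) (16,6) (76/5,14) (12,14)]

Clipped polygon: [(12,18/5) (16,6) (76/5,14) (12,14)]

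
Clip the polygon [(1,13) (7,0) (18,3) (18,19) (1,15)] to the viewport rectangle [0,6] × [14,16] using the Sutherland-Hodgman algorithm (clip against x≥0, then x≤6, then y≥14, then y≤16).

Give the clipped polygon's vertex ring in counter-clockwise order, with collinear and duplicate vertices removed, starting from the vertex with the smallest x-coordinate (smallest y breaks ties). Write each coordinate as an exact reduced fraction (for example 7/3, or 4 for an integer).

Clipped polygon: [(1,14) (6,14) (6,16) (21/4,16) (1,15)]

1. After x ≥ 0: [(1,13) (7,0) (18,3) (18,19) (1,15)]
2. After x ≤ 6: [(1,13) (6,13/6) (6,275/17) (1,15)]
3. After y ≥ 14: [(1,14) (6,14) (6,275/17) (1,15)]
4. After y ≤ 16: [(1,14) (6,14) (6,16) (21/4,16) (1,15)]
5. Canonical ring: [(1,14) (6,14) (6,16) (21/4,16) (1,15)]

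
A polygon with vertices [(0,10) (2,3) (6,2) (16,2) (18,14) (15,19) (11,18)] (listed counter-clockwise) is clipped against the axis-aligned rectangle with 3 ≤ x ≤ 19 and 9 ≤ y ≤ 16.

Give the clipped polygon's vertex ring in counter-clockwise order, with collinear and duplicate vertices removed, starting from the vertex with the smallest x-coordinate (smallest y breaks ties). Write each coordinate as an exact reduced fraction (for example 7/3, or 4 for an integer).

1. After x ≥ 3: [(3,134/11) (3,11/4) (6,2) (16,2) (18,14) (15,19) (11,18)]
2. After x ≤ 19: [(3,134/11) (3,11/4) (6,2) (16,2) (18,14) (15,19) (11,18)]
3. After y ≥ 9: [(3,134/11) (3,9) (103/6,9) (18,14) (15,19) (11,18)]
4. After y ≤ 16: [(33/4,16) (3,134/11) (3,9) (103/6,9) (18,14) (84/5,16)]
5. Canonical ring: [(3,9) (103/6,9) (18,14) (84/5,16) (33/4,16) (3,134/11)]

Clipped polygon: [(3,9) (103/6,9) (18,14) (84/5,16) (33/4,16) (3,134/11)]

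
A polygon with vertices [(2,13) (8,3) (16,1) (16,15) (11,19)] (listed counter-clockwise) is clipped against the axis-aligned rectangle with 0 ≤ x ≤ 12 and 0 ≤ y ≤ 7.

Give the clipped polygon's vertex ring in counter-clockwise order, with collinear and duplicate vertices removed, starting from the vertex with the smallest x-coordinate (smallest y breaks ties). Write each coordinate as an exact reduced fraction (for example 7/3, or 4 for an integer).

Clipped polygon: [(28/5,7) (8,3) (12,2) (12,7)]

1. After x ≥ 0: [(2,13) (8,3) (16,1) (16,15) (11,19)]
2. After x ≤ 12: [(2,13) (8,3) (12,2) (12,91/5) (11,19)]
3. After y ≥ 0: [(2,13) (8,3) (12,2) (12,91/5) (11,19)]
4. After y ≤ 7: [(28/5,7) (8,3) (12,2) (12,7)]
5. Canonical ring: [(28/5,7) (8,3) (12,2) (12,7)]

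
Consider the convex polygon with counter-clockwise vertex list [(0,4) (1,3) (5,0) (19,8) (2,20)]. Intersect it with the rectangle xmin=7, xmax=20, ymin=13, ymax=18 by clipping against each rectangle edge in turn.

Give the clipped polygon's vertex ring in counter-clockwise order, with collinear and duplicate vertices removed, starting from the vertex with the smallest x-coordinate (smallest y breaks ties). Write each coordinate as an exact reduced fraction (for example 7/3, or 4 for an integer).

1. After x ≥ 7: [(7,8/7) (19,8) (7,280/17)]
2. After x ≤ 20: [(7,8/7) (19,8) (7,280/17)]
3. After y ≥ 13: [(7,13) (143/12,13) (7,280/17)]
4. After y ≤ 18: [(7,13) (143/12,13) (7,280/17)]
5. Canonical ring: [(7,13) (143/12,13) (7,280/17)]

Clipped polygon: [(7,13) (143/12,13) (7,280/17)]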